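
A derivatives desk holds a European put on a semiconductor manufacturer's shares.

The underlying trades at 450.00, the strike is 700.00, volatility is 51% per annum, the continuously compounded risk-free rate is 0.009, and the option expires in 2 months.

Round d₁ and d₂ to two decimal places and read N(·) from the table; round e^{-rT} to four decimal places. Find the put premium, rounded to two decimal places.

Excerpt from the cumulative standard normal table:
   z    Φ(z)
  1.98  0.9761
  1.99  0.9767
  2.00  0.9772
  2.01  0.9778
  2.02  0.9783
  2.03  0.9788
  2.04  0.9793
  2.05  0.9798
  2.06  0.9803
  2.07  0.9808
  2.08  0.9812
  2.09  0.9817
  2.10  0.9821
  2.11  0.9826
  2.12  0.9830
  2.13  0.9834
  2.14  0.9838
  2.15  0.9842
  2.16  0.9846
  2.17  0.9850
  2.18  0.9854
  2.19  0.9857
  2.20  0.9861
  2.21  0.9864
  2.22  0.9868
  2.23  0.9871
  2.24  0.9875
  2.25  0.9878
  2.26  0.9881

T = 0.1667;  σ√T = 0.2082
d₁ = [ln(450/700) + (0.009 + 0.51²/2)·0.1667] / 0.2082 = [-0.4418 + 0.0232] / 0.2082 = -2.0108 → -2.01
d₂ = d₁ − σ√T = -2.0108 − 0.2082 = -2.2190 → -2.22
e^(−rT) = e^(−0.009·0.1667) = 0.9985
N(−d₂) = N(2.22) = 0.9868;  N(−d₁) = N(2.01) = 0.9778
P = 700·0.9985·0.9868 − 450·0.9778 = 689.7239 − 440.0100 = 249.7139

249.71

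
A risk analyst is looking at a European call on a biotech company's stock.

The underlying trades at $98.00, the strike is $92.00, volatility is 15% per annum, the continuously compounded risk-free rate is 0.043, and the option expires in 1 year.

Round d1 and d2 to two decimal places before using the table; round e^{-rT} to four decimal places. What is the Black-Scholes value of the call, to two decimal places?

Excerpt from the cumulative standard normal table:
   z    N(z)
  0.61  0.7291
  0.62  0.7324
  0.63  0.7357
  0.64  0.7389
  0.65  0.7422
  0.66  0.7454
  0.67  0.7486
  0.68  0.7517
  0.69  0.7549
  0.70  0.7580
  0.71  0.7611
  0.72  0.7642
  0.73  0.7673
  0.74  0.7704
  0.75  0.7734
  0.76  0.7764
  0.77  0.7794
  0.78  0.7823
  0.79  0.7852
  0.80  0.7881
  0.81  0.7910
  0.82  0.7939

$11.83

σ√T = 0.15·√1 = 0.1500
ln(S/K) + (r + σ²/2)T = ln(98/92) + (0.043 + 0.15²/2)·1 = 0.0632 + 0.0542 = 0.1174
d₁ = 0.1174 / 0.1500 = 0.7829 which rounds to 0.78
d₂ = d₁ − σ√T = 0.7829 − 0.1500 = 0.6329 which rounds to 0.63
e^(−rT) = e^(−0.043·1) = 0.9579
C = 98·N(0.78) − 92·0.9579·N(0.63) = 98·0.7823 − 92·0.9579·0.7357 = 76.6654 − 64.8349 = 11.8305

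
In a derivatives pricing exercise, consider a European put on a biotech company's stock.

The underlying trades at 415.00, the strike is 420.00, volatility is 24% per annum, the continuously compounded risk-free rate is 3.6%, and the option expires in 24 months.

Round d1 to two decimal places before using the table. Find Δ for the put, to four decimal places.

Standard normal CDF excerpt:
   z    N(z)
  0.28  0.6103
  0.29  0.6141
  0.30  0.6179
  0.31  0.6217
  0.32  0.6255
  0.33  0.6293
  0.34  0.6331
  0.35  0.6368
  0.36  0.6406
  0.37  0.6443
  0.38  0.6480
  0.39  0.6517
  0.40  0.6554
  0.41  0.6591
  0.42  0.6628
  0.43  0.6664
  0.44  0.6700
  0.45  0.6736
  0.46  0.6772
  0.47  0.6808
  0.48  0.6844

-0.3632

T = 2;  σ√T = 0.3394
ln(S/K) + (r + σ²/2)T = ln(415/420) + (0.036 + 0.24²/2)·2 = -0.0120 + 0.1296 = 0.1176
d₁ = 0.1176 / 0.3394 = 0.3466 → 0.35
N(d₁) = N(0.35) = 0.6368
Δ_put = N(d₁) − 1 = 0.6368 − 1 = -0.3632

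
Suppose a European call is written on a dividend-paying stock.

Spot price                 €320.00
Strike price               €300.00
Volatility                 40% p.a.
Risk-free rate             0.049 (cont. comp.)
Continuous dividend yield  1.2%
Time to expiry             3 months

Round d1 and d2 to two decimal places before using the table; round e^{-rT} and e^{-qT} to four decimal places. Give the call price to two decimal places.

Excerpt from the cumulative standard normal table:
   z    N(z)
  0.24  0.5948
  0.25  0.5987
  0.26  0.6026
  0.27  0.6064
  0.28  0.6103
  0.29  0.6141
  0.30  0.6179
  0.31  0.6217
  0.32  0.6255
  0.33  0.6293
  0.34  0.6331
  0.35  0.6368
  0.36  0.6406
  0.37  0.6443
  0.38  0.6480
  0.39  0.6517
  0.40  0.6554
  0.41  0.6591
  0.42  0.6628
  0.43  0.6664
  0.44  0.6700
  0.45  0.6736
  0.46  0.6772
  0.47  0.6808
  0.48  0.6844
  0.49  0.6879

€37.50

σ√T = 0.4·√0.25 = 0.2000
ln(S/K) + (r − q + σ²/2)T = ln(320/300) + (0.049 − 0.012 + 0.4²/2)·0.25 = 0.0645 + 0.0293 = 0.0938
d₁ = 0.0938 / 0.2000 = 0.4689 ≈ 0.47
d₂ = d₁ − σ√T = 0.4689 − 0.2000 = 0.2689 ≈ 0.27
e^(−qT) = e^(−0.012·0.25) = 0.9970;  e^(−rT) = e^(−0.049·0.25) = 0.9878
N(d₁) = N(0.47) = 0.6808;  N(d₂) = N(0.27) = 0.6064
C = 320·0.9970·0.6808 − 300·0.9878·0.6064 = 217.2024 − 179.7006 = 37.5019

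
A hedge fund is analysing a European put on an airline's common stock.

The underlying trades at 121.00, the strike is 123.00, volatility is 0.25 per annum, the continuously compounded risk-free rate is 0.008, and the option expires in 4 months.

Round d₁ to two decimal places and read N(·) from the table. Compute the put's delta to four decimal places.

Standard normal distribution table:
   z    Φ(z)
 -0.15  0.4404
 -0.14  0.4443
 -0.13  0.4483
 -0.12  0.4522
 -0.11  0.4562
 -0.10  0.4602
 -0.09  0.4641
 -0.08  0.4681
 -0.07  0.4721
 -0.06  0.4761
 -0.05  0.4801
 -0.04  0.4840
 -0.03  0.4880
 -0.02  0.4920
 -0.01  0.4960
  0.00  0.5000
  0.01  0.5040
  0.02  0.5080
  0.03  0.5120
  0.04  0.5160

T = 0.3333;  σ√T = 0.1443
d₁ = [ln(121/123) + (0.008 + ½·0.25²)·0.3333] / (σ√T) = (-0.0164 + 0.0131) / 0.1443 = -0.0229 ⇒ -0.02
N(d₁) = N(-0.02) = 0.4920
Δ_put = N(d₁) − 1 = 0.4920 − 1 = -0.5080

-0.5080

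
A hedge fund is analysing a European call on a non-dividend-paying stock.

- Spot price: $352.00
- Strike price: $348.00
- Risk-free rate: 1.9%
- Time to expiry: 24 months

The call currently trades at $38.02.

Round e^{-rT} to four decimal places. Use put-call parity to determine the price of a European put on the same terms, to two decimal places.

e^(−rT) = e^(−0.019·2) = 0.9627
Put-call parity: C − P = S − K·e^(−rT) = 352 − 348·0.9627 = 352 − 335.0196 = 16.9804
P = C − (C − P) = 38.02 − (16.9804) = 21.0396

$21.04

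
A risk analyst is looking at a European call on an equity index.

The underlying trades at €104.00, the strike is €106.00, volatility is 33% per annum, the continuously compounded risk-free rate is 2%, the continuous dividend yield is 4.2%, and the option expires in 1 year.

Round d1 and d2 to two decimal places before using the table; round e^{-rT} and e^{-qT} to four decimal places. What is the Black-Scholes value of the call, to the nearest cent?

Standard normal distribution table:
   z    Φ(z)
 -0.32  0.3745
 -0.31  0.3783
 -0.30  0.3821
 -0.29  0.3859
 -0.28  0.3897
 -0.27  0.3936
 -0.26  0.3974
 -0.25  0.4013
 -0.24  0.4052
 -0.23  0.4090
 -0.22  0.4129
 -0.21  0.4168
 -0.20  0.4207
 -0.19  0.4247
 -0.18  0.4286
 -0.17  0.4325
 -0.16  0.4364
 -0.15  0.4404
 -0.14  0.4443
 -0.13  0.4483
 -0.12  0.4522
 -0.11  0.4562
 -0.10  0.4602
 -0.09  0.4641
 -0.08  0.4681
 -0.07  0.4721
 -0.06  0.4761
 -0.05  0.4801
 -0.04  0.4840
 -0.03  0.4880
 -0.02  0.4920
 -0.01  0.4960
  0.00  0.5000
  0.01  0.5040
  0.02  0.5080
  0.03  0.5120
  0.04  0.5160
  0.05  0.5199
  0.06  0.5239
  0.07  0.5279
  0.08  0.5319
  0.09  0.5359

€11.36

σ√T = 0.33 × 1.0000 = 0.3300
d₁ = [ln(104/106) + (0.02 − 0.042 + ½·0.33²)·1] / (σ√T) = (-0.0190 + 0.0325) / 0.3300 = 0.0406 ⇒ 0.04
d₂ = 0.0406 − 0.3300 = -0.2894 ⇒ -0.29
e^(−qT) = e^(−0.042·1) = 0.9589;  e^(−rT) = e^(−0.02·1) = 0.9802
C = 104·0.9589·N(0.04) − 106·0.9802·N(-0.29) = 104·0.9589·0.5160 − 106·0.9802·0.3859 = 51.4584 − 40.0955 = 11.3629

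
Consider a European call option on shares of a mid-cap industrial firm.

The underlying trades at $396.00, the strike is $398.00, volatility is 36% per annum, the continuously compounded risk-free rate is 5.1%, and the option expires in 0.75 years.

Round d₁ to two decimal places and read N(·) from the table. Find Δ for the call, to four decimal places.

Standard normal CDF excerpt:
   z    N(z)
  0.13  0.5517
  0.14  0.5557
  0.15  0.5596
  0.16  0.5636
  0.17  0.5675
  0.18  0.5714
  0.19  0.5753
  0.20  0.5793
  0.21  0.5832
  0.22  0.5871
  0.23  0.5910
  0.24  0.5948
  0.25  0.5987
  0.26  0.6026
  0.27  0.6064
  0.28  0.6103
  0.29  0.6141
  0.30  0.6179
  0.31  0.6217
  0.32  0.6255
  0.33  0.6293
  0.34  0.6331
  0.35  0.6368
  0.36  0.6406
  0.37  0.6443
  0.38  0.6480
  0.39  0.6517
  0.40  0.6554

0.6026

σ√T = 0.36 × 0.8660 = 0.3118
ln(S/K) + (r + σ²/2)T = ln(396/398) + (0.051 + 0.36²/2)·0.75 = -0.0050 + 0.0868 = 0.0818
d₁ = 0.0818 / 0.3118 = 0.2624 which rounds to 0.26
N(d₁) = N(0.26) = 0.6026
Δ_call = N(d₁) = 0.6026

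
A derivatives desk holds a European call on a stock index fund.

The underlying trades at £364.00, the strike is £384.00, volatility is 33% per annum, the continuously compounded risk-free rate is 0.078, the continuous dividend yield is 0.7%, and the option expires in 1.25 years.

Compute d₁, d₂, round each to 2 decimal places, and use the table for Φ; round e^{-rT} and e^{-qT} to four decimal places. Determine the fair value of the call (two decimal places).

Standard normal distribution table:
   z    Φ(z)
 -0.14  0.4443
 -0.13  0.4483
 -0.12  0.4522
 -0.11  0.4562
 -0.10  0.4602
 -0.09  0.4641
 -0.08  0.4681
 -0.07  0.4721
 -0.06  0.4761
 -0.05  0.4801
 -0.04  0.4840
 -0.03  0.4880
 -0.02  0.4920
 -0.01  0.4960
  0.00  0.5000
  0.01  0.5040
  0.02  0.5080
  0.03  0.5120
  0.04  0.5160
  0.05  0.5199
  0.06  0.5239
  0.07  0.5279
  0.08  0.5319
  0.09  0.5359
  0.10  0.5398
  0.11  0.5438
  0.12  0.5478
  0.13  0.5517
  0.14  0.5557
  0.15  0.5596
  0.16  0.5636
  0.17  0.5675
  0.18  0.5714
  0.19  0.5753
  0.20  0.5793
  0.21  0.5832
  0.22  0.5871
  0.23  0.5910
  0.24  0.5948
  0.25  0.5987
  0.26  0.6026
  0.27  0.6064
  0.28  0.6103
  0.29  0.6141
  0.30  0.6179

£58.56

σ√T = 0.33·√1.25 = 0.3690
d₁ = [ln(364/384) + (0.078 − 0.007 + 0.33²/2)·1.25] / 0.3690 = [-0.0535 + 0.1568] / 0.3690 = 0.2800 which rounds to 0.28
d₂ = d₁ − σ√T = 0.2800 − 0.3690 = -0.0889 which rounds to -0.09
exp(−qT) = exp(−0.007·1.25) = 0.9913;  exp(−rT) = exp(−0.078·1.25) = 0.9071
C = 364·0.9913·N(0.28) − 384·0.9071·N(-0.09) = 364·0.9913·0.6103 − 384·0.9071·0.4641 = 220.2165 − 161.6583 = 58.5582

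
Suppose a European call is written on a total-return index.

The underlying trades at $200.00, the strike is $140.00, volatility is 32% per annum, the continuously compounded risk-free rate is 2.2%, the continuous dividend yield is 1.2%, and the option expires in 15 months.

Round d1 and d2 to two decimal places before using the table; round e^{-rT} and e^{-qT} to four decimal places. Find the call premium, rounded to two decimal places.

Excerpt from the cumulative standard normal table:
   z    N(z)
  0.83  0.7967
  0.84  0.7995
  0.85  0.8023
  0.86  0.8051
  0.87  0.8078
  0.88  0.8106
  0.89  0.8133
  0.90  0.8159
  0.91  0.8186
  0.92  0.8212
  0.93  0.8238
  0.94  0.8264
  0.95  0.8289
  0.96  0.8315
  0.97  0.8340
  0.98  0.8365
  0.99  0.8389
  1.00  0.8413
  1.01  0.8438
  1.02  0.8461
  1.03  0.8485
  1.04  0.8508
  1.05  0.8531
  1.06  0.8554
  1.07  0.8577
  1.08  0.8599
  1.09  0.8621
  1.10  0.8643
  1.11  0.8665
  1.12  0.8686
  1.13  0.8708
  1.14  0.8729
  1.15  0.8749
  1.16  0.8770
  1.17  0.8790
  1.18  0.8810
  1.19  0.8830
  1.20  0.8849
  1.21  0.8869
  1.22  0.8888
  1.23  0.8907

T = 1.25;  σ√T = 0.3578
ln(S/K) + (r − q + σ²/2)T = ln(200/140) + (0.022 − 0.012 + 0.32²/2)·1.25 = 0.3567 + 0.0765 = 0.4332
d₁ = 0.4332 / 0.3578 = 1.2108 → 1.21
d₂ = d₁ − σ√T = 1.2108 − 0.3578 = 0.8530 → 0.85
exp(−qT) = exp(−0.012·1.25) = 0.9851;  exp(−rT) = exp(−0.022·1.25) = 0.9729
C = 200·0.9851·N(1.21) − 140·0.9729·N(0.85) = 200·0.9851·0.8869 − 140·0.9729·0.8023 = 174.7370 − 109.2781 = 65.4590

$65.46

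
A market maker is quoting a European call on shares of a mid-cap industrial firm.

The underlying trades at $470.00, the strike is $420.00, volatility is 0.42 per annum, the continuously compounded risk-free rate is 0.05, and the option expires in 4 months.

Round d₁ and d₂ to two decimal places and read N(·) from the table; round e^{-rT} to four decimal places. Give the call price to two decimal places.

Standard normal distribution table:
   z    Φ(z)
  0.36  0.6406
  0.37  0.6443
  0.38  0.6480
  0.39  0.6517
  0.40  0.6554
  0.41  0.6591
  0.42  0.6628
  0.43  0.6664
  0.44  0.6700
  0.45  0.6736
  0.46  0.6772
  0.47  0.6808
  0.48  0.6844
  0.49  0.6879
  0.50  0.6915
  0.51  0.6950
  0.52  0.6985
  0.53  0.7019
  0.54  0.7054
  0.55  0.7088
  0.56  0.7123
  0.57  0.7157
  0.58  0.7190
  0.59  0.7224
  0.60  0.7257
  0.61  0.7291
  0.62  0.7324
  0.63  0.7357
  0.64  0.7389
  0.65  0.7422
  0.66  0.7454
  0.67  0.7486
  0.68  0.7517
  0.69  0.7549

$76.58

T = 0.3333;  σ√T = 0.2425
d₁ = [ln(470/420) + (0.05 + 0.42²/2)·0.3333] / 0.2425 = [0.1125 + 0.0461] / 0.2425 = 0.6538 → 0.65
d₂ = d₁ − σ√T = 0.6538 − 0.2425 = 0.4113 → 0.41
e^(−rT) = e^(−0.05·0.3333) = 0.9835
C = 470·N(0.65) − 420·0.9835·N(0.41) = 470·0.7422 − 420·0.9835·0.6591 = 348.8340 − 272.2544 = 76.5796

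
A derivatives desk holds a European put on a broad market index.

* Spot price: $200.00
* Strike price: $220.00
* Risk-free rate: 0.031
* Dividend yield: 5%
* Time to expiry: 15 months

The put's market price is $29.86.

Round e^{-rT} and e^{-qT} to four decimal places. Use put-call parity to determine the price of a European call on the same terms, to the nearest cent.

exp(−qT) = exp(−0.05·1.25) = 0.9394;  exp(−rT) = exp(−0.031·1.25) = 0.9620
Put-call parity: C − P = S·e^(−qT) − K·e^(−rT) = 200·0.9394 − 220·0.9620 = 187.8800 − 211.6400 = -23.7600
C = P + (C − P) = 29.86 + (-23.7600) = 6.1000

$6.10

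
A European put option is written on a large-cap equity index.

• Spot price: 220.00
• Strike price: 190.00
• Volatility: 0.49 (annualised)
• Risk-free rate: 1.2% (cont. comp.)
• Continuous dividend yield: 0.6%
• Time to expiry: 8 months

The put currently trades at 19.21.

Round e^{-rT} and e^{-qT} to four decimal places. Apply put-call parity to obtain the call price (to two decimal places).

e^(−qT) = e^(−0.006·0.6667) = 0.9960;  e^(−rT) = e^(−0.012·0.6667) = 0.9920
Put-call parity: C − P = S·e^(−qT) − K·e^(−rT) = 220·0.9960 − 190·0.9920 = 219.1200 − 188.4800 = 30.6400
C = P + (C − P) = 19.21 + (30.6400) = 49.8500

49.85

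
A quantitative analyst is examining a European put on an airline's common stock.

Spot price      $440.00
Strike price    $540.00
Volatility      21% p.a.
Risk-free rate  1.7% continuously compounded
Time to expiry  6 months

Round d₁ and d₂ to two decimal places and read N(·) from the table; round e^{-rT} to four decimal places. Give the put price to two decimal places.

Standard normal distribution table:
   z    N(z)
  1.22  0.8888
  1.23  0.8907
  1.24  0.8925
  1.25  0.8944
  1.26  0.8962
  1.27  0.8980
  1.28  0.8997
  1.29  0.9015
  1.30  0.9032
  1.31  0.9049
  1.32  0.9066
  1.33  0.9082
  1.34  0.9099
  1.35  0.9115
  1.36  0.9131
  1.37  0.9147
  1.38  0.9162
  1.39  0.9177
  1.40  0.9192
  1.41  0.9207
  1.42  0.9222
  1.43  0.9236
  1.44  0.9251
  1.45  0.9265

T = 0.5;  σ√T = 0.1485
ln(S/K) + (r + σ²/2)T = ln(440/540) + (0.017 + 0.21²/2)·0.5 = -0.2048 + 0.0195 = -0.1853
d₁ = -0.1853 / 0.1485 = -1.2477 ≈ -1.25
d₂ = d₁ − σ√T = -1.2477 − 0.1485 = -1.3962 ≈ -1.40
exp(−rT) = exp(−0.017·0.5) = 0.9915
P = 540·0.9915·N(1.40) − 440·N(1.25) = 540·0.9915·0.9192 − 440·0.8944 = 492.1489 − 393.5360 = 98.6129

$98.61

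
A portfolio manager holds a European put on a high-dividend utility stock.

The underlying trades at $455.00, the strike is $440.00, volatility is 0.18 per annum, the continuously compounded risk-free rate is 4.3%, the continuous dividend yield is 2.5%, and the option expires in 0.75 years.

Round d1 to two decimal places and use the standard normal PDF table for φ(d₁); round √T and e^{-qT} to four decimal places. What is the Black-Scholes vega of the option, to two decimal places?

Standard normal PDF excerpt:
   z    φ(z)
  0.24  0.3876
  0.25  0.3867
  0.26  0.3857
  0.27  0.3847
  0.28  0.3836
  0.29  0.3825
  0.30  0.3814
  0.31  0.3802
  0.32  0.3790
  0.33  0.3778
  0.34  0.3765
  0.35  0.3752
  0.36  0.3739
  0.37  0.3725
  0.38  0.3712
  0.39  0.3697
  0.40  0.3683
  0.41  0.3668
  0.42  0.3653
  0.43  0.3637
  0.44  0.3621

143.54

σ√T = 0.18 × 0.8660 = 0.1559
d₁ = [ln(455/440) + (0.043 − 0.025 + 0.18²/2)·0.75] / 0.1559 = [0.0335 + 0.0256] / 0.1559 = 0.3796 ⇒ 0.38
√T = √0.75 = 0.8660
φ(d₁) = φ(0.38) = 0.3712
e^(−qT) = e^(−0.025·0.75) = 0.9814
vega = S·e^(−qT)·φ(d₁)·√T = 455·0.9814·0.3712·0.8660 = 143.5434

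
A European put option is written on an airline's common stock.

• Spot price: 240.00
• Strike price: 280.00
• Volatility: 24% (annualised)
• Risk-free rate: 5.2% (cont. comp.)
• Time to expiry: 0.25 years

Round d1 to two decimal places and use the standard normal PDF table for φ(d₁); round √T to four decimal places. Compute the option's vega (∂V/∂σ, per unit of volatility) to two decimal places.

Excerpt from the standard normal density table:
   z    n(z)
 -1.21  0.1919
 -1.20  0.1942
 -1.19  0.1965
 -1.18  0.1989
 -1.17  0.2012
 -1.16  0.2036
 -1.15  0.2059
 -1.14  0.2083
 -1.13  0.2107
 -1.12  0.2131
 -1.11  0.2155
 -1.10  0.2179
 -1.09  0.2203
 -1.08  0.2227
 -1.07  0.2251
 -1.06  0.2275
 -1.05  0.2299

25.57

σ√T = 0.24·√0.25 = 0.1200
ln(S/K) + (r + σ²/2)T = ln(240/280) + (0.052 + 0.24²/2)·0.25 = -0.1542 + 0.0202 = -0.1340
d₁ = -0.1340 / 0.1200 = -1.1163 → -1.12
√T = √0.25 = 0.5000
φ(d₁) = φ(-1.12) = 0.2131
vega = S·φ(d₁)·√T = 240·0.2131·0.5000 = 25.5720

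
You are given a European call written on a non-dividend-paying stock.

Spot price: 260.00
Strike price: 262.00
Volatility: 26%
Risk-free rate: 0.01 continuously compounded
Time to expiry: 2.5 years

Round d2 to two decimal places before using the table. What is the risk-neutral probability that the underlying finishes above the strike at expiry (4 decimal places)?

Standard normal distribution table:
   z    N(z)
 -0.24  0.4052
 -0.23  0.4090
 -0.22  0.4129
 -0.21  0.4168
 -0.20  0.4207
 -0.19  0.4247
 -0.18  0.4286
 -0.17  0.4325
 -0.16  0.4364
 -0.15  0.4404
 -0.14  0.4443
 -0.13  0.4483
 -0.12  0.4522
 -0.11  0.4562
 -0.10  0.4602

T = 2.5;  σ√T = 0.4111
d₁ = [ln(260/262) + (0.01 + 0.26²/2)·2.5] / 0.4111 = [-0.0077 + 0.1095] / 0.4111 = 0.2477 ⇒ 0.25
d₂ = d₁ − σ√T = 0.2477 − 0.4111 = -0.1634 ⇒ -0.16
Risk-neutral Pr[S_T > K] = N(d₂) = N(-0.16) = 0.4364

0.4364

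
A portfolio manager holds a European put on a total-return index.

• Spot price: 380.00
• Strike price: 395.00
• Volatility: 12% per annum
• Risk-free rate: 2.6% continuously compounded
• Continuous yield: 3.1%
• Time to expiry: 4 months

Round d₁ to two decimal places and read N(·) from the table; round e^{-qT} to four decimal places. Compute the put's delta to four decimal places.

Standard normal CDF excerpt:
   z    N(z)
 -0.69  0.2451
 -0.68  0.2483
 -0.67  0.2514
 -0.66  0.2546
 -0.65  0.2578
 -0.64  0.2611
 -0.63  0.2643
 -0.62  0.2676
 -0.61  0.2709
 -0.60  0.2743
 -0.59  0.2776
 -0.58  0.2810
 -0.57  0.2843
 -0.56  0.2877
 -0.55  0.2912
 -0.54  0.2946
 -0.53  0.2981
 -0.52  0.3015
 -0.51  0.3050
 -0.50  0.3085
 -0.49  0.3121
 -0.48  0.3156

-0.7015

σ√T = 0.12·√0.3333 = 0.0693
d₁ = [ln(380/395) + (0.026 − 0.031 + 0.12²/2)·0.3333] / 0.0693 = [-0.0387 + 0.0007] / 0.0693 = -0.5482 ⇒ -0.55
N(d₁) = N(-0.55) = 0.2912
Δ_put = exp(−qT)·(N(d₁) − 1) = 0.9897·(0.2912 − 1) = -0.7015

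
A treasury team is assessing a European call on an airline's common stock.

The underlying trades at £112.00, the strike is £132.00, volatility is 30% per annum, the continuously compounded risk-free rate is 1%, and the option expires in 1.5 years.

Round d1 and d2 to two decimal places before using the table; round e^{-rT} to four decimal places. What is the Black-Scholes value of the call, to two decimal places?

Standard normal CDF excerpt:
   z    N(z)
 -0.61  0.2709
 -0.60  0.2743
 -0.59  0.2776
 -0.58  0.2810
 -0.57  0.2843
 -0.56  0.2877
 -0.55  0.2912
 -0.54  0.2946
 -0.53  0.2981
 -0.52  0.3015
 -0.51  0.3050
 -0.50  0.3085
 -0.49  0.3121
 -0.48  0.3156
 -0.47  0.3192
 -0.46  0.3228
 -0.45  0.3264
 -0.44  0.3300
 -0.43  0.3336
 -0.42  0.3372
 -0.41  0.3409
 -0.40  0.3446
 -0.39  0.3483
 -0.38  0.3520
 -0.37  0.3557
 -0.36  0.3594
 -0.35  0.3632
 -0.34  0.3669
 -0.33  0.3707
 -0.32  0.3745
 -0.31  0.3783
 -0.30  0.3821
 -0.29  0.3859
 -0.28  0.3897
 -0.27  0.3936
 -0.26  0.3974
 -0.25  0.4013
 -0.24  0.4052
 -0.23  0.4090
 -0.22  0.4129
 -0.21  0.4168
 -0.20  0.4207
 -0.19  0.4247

£10.15

σ√T = 0.3 × 1.2247 = 0.3674
d₁ = [ln(112/132) + (0.01 + 0.3²/2)·1.5] / 0.3674 = [-0.1643 + 0.0825] / 0.3674 = -0.2226 → -0.22
d₂ = d₁ − σ√T = -0.2226 − 0.3674 = -0.5901 → -0.59
exp(−rT) = exp(−0.01·1.5) = 0.9851
C = 112·N(-0.22) − 132·0.9851·N(-0.59) = 112·0.4129 − 132·0.9851·0.2776 = 46.2448 − 36.0972 = 10.1476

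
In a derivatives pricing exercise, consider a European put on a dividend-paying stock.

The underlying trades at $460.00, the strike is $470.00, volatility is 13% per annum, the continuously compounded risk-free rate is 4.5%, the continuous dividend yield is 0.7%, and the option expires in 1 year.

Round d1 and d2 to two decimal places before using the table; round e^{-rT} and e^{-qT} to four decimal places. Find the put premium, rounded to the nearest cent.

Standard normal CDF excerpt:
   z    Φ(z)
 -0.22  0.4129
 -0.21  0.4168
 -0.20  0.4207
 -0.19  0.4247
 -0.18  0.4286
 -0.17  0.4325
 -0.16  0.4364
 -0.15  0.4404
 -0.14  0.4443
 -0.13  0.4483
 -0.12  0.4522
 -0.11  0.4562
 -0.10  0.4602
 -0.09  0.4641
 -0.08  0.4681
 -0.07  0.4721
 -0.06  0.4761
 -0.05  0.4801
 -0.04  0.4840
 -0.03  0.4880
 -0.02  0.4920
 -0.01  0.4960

$19.93

T = 1;  σ√T = 0.1300
d₁ = [ln(460/470) + (0.045 − 0.007 + 0.13²/2)·1] / 0.1300 = [-0.0215 + 0.0464] / 0.1300 = 0.1919 → 0.19
d₂ = d₁ − σ√T = 0.1919 − 0.1300 = 0.0619 → 0.06
e^(−qT) = e^(−0.007·1) = 0.9930;  e^(−rT) = e^(−0.045·1) = 0.9560
P = 470·0.9560·N(-0.06) − 460·0.9930·N(-0.19) = 470·0.9560·0.4761 − 460·0.9930·0.4247 = 213.9213 − 193.9945 = 19.9268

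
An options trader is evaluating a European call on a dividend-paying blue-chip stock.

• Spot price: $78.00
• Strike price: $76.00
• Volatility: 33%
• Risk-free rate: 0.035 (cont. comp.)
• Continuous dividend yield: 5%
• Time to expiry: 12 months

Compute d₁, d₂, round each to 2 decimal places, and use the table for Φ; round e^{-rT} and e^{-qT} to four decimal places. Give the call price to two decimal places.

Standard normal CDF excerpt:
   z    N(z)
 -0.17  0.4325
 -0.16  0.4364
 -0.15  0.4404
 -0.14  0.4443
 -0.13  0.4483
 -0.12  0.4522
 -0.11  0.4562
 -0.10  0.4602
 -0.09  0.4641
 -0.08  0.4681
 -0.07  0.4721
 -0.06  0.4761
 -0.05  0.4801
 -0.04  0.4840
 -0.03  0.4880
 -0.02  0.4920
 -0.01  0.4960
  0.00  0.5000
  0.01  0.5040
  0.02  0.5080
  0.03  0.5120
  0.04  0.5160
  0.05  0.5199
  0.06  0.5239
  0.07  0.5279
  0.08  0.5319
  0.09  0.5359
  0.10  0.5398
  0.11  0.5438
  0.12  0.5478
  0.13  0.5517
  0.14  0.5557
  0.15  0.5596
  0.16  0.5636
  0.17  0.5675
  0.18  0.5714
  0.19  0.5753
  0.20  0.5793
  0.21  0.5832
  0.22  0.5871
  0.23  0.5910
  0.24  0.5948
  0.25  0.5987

$10.08

T = 1;  σ√T = 0.3300
ln(S/K) + (r − q + σ²/2)T = ln(78/76) + (0.035 − 0.05 + 0.33²/2)·1 = 0.0260 + 0.0395 = 0.0654
d₁ = 0.0654 / 0.3300 = 0.1983 which rounds to 0.20
d₂ = d₁ − σ√T = 0.1983 − 0.3300 = -0.1317 which rounds to -0.13
exp(−qT) = exp(−0.05·1) = 0.9512;  exp(−rT) = exp(−0.035·1) = 0.9656
C = 78·0.9512·N(0.20) − 76·0.9656·N(-0.13) = 78·0.9512·0.5793 − 76·0.9656·0.4483 = 42.9804 − 32.8988 = 10.0816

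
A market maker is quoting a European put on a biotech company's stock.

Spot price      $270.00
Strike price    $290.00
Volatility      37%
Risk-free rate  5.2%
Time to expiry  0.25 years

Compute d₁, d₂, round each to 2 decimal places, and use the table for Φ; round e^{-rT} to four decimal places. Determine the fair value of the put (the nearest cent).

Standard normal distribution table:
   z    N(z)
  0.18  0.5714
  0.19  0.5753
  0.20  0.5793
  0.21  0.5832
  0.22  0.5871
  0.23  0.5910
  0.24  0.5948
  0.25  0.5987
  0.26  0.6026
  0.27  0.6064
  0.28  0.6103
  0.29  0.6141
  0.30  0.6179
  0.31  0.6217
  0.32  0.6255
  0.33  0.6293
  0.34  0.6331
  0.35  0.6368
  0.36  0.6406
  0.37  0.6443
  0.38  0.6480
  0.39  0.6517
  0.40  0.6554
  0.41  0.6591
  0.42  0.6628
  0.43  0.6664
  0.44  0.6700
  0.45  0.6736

σ√T = 0.37·√0.25 = 0.1850
d₁ = [ln(270/290) + (0.052 + 0.37²/2)·0.25] / 0.1850 = [-0.0715 + 0.0301] / 0.1850 = -0.2235 → -0.22
d₂ = d₁ − σ√T = -0.2235 − 0.1850 = -0.4085 → -0.41
e^(−rT) = e^(−0.052·0.25) = 0.9871
N(−d₂) = N(0.41) = 0.6591;  N(−d₁) = N(0.22) = 0.5871
P = 290·0.9871·0.6591 − 270·0.5871 = 188.6733 − 158.5170 = 30.1563

$30.16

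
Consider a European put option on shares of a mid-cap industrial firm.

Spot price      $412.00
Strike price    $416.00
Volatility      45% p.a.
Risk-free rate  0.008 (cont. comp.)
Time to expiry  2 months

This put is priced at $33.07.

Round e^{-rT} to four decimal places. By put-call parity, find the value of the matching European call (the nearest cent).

e^(−rT) = e^(−0.008·0.1667) = 0.9987
Put-call parity: C − P = S − K·e^(−rT) = 412 − 416·0.9987 = 412 − 415.4592 = -3.4592
C = P + (C − P) = 33.07 + (-3.4592) = 29.6108

$29.61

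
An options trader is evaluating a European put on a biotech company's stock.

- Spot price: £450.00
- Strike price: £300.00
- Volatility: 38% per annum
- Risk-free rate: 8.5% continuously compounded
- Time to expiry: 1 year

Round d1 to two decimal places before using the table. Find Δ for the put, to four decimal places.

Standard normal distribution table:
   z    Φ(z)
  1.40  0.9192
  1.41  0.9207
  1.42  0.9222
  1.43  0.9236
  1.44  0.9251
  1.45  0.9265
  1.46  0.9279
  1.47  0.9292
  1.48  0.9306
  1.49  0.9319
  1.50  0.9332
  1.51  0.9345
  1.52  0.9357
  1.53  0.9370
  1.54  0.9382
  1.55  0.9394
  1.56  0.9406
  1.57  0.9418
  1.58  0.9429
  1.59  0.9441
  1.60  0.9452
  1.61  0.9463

-0.0694

T = 1;  σ√T = 0.3800
d₁ = [ln(450/300) + (0.085 + 0.38²/2)·1] / 0.3800 = [0.4055 + 0.1572] / 0.3800 = 1.4807 ≈ 1.48
N(d₁) = N(1.48) = 0.9306
Δ_put = N(d₁) − 1 = 0.9306 − 1 = -0.0694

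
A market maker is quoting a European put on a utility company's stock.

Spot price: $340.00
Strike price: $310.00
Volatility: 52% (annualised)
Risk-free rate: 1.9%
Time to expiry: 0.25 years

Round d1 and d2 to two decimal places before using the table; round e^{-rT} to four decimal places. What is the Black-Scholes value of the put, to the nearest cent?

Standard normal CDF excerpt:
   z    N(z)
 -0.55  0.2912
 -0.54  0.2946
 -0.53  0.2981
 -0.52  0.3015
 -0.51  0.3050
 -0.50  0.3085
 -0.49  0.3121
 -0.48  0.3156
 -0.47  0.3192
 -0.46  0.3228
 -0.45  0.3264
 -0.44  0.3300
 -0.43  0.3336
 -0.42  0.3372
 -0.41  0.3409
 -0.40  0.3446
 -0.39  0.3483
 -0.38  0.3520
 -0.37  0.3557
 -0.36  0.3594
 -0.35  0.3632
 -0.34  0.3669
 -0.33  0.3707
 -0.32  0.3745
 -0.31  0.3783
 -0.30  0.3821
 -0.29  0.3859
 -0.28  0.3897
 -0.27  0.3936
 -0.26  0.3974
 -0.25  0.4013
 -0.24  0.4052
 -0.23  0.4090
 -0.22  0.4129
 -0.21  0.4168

$20.13

T = 0.25;  σ√T = 0.2600
d₁ = [ln(340/310) + (0.019 + 0.52²/2)·0.25] / 0.2600 = [0.0924 + 0.0386] / 0.2600 = 0.5036 ≈ 0.50
d₂ = d₁ − σ√T = 0.5036 − 0.2600 = 0.2436 ≈ 0.24
exp(−rT) = exp(−0.019·0.25) = 0.9953
N(−d₂) = N(-0.24) = 0.4052;  N(−d₁) = N(-0.50) = 0.3085
P = 310·0.9953·0.4052 − 340·0.3085 = 125.0216 − 104.8900 = 20.1316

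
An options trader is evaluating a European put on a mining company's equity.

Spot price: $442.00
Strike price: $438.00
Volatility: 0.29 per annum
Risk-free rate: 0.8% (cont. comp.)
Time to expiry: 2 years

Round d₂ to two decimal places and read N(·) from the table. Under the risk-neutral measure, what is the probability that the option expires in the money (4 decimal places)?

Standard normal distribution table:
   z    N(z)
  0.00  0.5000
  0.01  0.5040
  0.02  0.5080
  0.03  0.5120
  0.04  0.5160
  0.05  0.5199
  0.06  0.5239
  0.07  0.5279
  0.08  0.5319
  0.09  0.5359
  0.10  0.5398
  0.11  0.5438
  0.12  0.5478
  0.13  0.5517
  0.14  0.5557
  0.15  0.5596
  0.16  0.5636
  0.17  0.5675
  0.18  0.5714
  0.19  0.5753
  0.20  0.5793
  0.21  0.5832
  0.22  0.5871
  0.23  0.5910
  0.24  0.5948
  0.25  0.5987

0.5557

σ√T = 0.29 × 1.4142 = 0.4101
d₁ = [ln(442/438) + (0.008 + ½·0.29²)·2] / (σ√T) = (0.0091 + 0.1001) / 0.4101 = 0.2662 which rounds to 0.27
d₂ = 0.2662 − 0.4101 = -0.1439 which rounds to -0.14
Pr(exercise) under Q = N(−d₂) = N(0.14) = 0.5557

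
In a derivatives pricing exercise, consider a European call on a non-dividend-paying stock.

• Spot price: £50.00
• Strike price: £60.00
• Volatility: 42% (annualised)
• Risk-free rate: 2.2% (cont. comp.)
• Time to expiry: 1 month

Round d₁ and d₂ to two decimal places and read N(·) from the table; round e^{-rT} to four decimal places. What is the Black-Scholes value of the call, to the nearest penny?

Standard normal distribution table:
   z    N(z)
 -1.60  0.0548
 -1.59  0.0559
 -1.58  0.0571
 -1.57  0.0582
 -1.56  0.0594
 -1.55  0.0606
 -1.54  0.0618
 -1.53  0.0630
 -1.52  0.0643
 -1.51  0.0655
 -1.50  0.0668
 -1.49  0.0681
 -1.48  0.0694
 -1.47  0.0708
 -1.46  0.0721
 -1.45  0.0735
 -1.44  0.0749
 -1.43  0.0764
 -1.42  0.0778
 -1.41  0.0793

σ√T = 0.42 × 0.2887 = 0.1212
d₁ = [ln(50/60) + (0.022 + 0.42²/2)·0.08333] / 0.1212 = [-0.1823 + 0.0092] / 0.1212 = -1.4280 ≈ -1.43
d₂ = d₁ − σ√T = -1.4280 − 0.1212 = -1.5493 ≈ -1.55
exp(−rT) = exp(−0.022·0.08333) = 0.9982
N(d₁) = N(-1.43) = 0.0764;  N(d₂) = N(-1.55) = 0.0606
C = 50·0.0764 − 60·0.9982·0.0606 = 3.8200 − 3.6295 = 0.1905

£0.19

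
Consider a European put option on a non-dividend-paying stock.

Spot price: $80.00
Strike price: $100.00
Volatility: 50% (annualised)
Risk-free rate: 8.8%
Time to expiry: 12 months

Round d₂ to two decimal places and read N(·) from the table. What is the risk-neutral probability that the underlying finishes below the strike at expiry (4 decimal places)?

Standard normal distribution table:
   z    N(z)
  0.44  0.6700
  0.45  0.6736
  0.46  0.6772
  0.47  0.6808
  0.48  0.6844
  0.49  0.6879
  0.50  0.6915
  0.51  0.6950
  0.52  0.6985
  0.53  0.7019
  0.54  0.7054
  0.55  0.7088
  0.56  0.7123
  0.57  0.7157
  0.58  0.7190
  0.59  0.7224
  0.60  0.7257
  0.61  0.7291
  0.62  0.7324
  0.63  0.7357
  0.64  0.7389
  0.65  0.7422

σ√T = 0.5 × 1.0000 = 0.5000
d₁ = [ln(80/100) + (0.088 + 0.5²/2)·1] / 0.5000 = [-0.2231 + 0.2130] / 0.5000 = -0.0203 ≈ -0.02
d₂ = d₁ − σ√T = -0.0203 − 0.5000 = -0.5203 ≈ -0.52
Risk-neutral Pr[S_T < K] = N(−d₂) = N(0.52) = 0.6985

0.6985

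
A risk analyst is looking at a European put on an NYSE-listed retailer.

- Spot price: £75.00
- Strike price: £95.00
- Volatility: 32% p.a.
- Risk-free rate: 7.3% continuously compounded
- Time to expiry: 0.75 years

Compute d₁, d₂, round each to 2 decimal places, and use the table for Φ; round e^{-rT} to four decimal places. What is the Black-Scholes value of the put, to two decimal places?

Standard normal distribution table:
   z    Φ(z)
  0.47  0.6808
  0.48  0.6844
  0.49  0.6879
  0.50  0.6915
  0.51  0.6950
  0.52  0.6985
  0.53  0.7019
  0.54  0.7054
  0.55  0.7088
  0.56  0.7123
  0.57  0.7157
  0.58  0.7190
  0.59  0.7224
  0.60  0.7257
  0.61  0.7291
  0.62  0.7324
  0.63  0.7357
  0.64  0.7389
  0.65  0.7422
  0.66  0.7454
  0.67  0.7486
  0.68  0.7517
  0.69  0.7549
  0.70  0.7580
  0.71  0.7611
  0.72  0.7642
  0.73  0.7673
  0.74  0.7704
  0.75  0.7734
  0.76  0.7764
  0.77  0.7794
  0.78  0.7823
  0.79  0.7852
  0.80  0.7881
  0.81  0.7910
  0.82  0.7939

σ√T = 0.32·√0.75 = 0.2771
d₁ = [ln(75/95) + (0.073 + 0.32²/2)·0.75] / 0.2771 = [-0.2364 + 0.0932] / 0.2771 = -0.5169 ⇒ -0.52
d₂ = d₁ − σ√T = -0.5169 − 0.2771 = -0.7940 ⇒ -0.79
exp(−rT) = exp(−0.073·0.75) = 0.9467
N(−d₂) = N(0.79) = 0.7852;  N(−d₁) = N(0.52) = 0.6985
P = 95·0.9467·0.7852 − 75·0.6985 = 70.6181 − 52.3875 = 18.2306

£18.23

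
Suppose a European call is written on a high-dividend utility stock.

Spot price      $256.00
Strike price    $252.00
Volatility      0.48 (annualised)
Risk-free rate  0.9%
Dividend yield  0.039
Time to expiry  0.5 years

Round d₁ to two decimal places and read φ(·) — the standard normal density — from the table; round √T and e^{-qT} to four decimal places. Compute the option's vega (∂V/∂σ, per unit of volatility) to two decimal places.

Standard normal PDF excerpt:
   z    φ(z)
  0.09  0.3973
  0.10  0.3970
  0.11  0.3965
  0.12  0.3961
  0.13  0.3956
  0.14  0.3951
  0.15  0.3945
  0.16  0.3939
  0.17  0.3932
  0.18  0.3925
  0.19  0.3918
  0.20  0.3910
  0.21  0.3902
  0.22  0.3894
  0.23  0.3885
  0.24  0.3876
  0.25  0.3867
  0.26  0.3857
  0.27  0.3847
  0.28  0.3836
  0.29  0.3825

69.80

σ√T = 0.48·√0.5 = 0.3394
ln(S/K) + (r − q + σ²/2)T = ln(256/252) + (0.009 − 0.039 + 0.48²/2)·0.5 = 0.0157 + 0.0426 = 0.0583
d₁ = 0.0583 / 0.3394 = 0.1719 → 0.17
√T = √0.5 = 0.7071
φ(d₁) = φ(0.17) = 0.3932
exp(−qT) = exp(−0.039·0.5) = 0.9807
vega = S·exp(−qT)·φ(d₁)·√T = 256·0.9807·0.3932·0.7071 = 69.8024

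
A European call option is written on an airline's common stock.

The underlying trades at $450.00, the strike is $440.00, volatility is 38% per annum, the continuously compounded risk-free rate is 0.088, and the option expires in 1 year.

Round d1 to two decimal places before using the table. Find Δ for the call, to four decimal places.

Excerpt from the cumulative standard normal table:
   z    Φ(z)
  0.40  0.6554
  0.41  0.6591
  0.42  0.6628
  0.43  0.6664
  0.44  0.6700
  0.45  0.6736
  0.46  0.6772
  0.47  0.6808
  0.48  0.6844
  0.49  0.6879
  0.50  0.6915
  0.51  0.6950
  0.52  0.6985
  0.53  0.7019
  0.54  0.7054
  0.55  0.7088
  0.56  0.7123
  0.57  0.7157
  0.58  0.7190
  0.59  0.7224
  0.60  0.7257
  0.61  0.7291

σ√T = 0.38 × 1.0000 = 0.3800
ln(S/K) + (r + σ²/2)T = ln(450/440) + (0.088 + 0.38²/2)·1 = 0.0225 + 0.1602 = 0.1827
d₁ = 0.1827 / 0.3800 = 0.4807 → 0.48
N(d₁) = N(0.48) = 0.6844
Δ_call = N(d₁) = 0.6844

0.6844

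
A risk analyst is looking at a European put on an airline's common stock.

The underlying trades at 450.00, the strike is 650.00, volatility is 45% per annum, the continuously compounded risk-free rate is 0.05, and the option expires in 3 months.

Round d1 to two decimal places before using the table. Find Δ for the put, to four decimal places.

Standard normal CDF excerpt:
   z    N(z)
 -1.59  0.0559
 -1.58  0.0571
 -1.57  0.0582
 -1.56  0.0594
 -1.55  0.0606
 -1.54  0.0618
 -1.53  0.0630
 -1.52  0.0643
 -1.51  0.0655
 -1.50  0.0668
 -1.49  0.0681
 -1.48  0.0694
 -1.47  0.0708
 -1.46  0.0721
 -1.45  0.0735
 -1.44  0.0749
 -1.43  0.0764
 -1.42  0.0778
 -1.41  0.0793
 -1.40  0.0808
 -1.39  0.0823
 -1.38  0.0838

-0.9292

σ√T = 0.45·√0.25 = 0.2250
d₁ = [ln(450/650) + (0.05 + 0.45²/2)·0.25] / 0.2250 = [-0.3677 + 0.0378] / 0.2250 = -1.4663 which rounds to -1.47
N(d₁) = N(-1.47) = 0.0708
Δ_put = N(d₁) − 1 = 0.0708 − 1 = -0.9292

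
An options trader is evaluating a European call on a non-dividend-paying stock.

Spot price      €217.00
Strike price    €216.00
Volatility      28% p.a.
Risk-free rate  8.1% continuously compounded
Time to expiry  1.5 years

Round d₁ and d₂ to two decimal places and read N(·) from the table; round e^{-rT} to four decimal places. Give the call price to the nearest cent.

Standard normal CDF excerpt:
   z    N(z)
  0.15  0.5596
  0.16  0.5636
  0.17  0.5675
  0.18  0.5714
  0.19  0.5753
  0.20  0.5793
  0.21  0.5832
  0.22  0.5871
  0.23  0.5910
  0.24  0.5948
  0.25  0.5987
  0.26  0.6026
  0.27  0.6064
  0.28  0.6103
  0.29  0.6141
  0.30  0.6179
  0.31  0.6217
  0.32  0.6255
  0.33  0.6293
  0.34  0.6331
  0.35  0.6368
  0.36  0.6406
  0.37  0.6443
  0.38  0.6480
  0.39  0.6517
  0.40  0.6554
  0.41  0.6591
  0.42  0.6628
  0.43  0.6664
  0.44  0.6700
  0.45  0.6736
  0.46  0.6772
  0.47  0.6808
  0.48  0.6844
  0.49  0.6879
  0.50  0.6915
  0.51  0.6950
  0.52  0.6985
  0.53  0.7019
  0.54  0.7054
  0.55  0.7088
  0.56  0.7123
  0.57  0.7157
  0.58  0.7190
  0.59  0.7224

€42.26

σ√T = 0.28 × 1.2247 = 0.3429
ln(S/K) + (r + σ²/2)T = ln(217/216) + (0.081 + 0.28²/2)·1.5 = 0.0046 + 0.1803 = 0.1849
d₁ = 0.1849 / 0.3429 = 0.5392 which rounds to 0.54
d₂ = d₁ − σ√T = 0.5392 − 0.3429 = 0.1963 which rounds to 0.20
exp(−rT) = exp(−0.081·1.5) = 0.8856
N(d₁) = N(0.54) = 0.7054;  N(d₂) = N(0.20) = 0.5793
C = 217·0.7054 − 216·0.8856·0.5793 = 153.0718 − 110.8141 = 42.2577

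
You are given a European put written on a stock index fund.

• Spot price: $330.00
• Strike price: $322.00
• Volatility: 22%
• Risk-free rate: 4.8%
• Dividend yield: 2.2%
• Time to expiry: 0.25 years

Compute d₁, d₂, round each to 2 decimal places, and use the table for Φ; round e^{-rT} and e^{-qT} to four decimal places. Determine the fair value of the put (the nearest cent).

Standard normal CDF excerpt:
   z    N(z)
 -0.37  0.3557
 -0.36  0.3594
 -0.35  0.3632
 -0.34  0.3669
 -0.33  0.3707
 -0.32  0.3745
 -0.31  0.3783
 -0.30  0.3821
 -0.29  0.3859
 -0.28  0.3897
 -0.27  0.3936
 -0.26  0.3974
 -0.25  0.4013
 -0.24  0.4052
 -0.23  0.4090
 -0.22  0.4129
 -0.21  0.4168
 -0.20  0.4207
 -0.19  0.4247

σ√T = 0.22 × 0.5000 = 0.1100
d₁ = [ln(330/322) + (0.048 − 0.022 + 0.22²/2)·0.25] / 0.1100 = [0.0245 + 0.0126] / 0.1100 = 0.3372 ≈ 0.34
d₂ = d₁ − σ√T = 0.3372 − 0.1100 = 0.2272 ≈ 0.23
e^(−qT) = e^(−0.022·0.25) = 0.9945;  e^(−rT) = e^(−0.048·0.25) = 0.9881
P = 322·0.9881·N(-0.23) − 330·0.9945·N(-0.34) = 322·0.9881·0.4090 − 330·0.9945·0.3669 = 130.1308 − 120.4111 = 9.7197

$9.72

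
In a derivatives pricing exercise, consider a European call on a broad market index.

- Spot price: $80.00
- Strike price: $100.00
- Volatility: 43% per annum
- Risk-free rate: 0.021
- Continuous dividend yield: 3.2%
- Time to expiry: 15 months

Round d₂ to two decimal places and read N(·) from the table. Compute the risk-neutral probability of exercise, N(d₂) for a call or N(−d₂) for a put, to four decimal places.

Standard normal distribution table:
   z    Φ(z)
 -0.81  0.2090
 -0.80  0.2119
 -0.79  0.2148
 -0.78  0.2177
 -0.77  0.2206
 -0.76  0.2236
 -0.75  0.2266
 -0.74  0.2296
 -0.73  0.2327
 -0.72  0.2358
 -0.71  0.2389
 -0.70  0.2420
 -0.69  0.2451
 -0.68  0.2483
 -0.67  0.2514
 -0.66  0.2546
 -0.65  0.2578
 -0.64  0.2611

T = 1.25;  σ√T = 0.4808
d₁ = [ln(80/100) + (0.021 − 0.032 + 0.43²/2)·1.25] / 0.4808 = [-0.2231 + 0.1018] / 0.4808 = -0.2524 ⇒ -0.25
d₂ = d₁ − σ√T = -0.2524 − 0.4808 = -0.7331 ⇒ -0.73
Risk-neutral Pr[S_T > K] = N(d₂) = N(-0.73) = 0.2327

0.2327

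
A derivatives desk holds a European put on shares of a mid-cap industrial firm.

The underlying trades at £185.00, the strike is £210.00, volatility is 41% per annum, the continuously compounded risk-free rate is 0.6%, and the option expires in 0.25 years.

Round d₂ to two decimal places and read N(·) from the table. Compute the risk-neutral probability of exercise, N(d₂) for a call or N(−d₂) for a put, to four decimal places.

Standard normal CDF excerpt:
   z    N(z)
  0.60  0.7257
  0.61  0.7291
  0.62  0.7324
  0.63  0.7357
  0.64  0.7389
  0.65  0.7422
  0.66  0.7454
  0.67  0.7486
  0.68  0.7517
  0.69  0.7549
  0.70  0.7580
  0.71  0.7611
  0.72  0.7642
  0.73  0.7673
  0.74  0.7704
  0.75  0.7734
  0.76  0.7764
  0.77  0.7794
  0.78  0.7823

0.7611

σ√T = 0.41·√0.25 = 0.2050
ln(S/K) + (r + σ²/2)T = ln(185/210) + (0.006 + 0.41²/2)·0.25 = -0.1268 + 0.0225 = -0.1042
d₁ = -0.1042 / 0.2050 = -0.5085 which rounds to -0.51
d₂ = d₁ − σ√T = -0.5085 − 0.2050 = -0.7135 which rounds to -0.71
Pr(exercise) under Q = N(−d₂) = N(0.71) = 0.7611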